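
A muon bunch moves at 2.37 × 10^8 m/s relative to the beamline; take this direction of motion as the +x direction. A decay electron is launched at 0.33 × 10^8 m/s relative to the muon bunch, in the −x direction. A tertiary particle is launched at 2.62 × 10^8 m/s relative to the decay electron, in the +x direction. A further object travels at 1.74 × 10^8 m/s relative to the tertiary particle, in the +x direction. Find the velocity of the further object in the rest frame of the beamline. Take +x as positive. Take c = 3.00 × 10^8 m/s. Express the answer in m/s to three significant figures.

Apply u = (u' + v)/(1 + u'v/c²) successively, working outward toward the beamline.
(Dividing each given speed by c = 3.00 × 10^8 m/s to work in units of c.)
Start: velocity of the muon bunch relative to the beamline = 0.7900c.
Compose with the decay electron (u' = -0.110 in the muon bunch frame): u_1 = (-0.110 + 0.790) / (1 + (-0.110)·0.790) = 0.6800/0.9131 = 0.7447.
Compose with the tertiary particle (u' = 0.873 in the decay electron frame): u_2 = (0.873 + 0.745) / (1 + 0.873·0.745) = 1.6180/1.6504 = 0.9804.
Compose with the further object (u' = 0.580 in the tertiary particle frame): u_3 = (0.580 + 0.980) / (1 + 0.580·0.980) = 1.5604/1.5686 = 0.9948.
So u = 0.9948 × 3.00 × 10^8 m/s.

+2.98 × 10^8 m/s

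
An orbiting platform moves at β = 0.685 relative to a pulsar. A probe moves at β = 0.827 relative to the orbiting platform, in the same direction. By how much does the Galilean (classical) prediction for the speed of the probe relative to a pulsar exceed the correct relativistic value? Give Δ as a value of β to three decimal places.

Δ = 0.547

Galilean: u_cl = 0.827 + 0.685 = 1.5120.
Relativistic: u_rel = (0.827 + 0.685) / (1 + 0.827·0.685) = 1.5120/1.5665 = 0.9652.
Δ = 1.5120 − 0.9652 = 0.5468.
(The classical prediction exceeds c; the relativistic result does not.)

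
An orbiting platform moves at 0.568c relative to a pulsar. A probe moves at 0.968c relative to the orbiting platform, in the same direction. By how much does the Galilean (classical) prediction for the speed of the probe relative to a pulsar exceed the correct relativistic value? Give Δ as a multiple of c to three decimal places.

Galilean: u_cl = 0.968 + 0.568 = 1.5360.
Relativistic: u_rel = (0.968 + 0.568) / (1 + 0.968·0.568) = 1.5360/1.5498 = 0.9911.
Δ = 1.5360 − 0.9911 = 0.5449.
(The classical prediction exceeds c; the relativistic result does not.)

Δ = 0.545c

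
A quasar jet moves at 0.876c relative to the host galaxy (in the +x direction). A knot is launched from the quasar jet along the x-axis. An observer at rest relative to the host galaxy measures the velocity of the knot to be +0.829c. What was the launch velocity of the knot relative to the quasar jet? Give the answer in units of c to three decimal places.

-0.172c

Invert the composition law: u' = (u − v)/(1 − uv/c²).
u' = (0.829 − 0.876) / (1 − (0.829)(0.876)) = -0.0470/0.2738 = -0.1717.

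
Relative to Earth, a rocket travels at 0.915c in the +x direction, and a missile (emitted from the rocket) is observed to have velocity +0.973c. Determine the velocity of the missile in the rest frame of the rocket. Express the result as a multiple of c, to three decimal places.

+0.529c

Invert the composition law: u' = (u − v)/(1 − uv/c²).
u' = (0.973 − 0.915) / (1 − (0.973)(0.915)) = 0.0580/0.1097 = 0.5287.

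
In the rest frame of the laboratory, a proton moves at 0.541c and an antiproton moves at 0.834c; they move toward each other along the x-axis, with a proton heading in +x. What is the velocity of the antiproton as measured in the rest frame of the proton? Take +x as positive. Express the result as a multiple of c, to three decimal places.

-0.947c

β_A = 0.541, β_B = -0.834.
Transform to A's frame with the inverse velocity-addition law: u' = (u − v)/(1 − uv/c²), taking u = β_B and v = β_A.
u' = (-0.834 − 0.541) / (1 − (0.541)(-0.834)) = -1.3750/1.4512 = -0.9475.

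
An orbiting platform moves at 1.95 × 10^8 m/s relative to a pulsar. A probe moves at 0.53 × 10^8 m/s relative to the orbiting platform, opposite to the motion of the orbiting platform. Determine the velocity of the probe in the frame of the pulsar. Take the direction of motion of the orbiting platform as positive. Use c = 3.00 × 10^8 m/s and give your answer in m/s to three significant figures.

+1.60 × 10^8 m/s

In units of c (dividing by 3.00 × 10^8 m/s): v = 0.650, u' = -0.177.
u = (u' + v)/(1 + u'v/c²):
u = (-0.177 + 0.650) / (1 + (-0.177)·0.650) = 0.4733/0.8852 = 0.5347
Converting back: u = 0.5347 × 3.00 × 10^8 m/s.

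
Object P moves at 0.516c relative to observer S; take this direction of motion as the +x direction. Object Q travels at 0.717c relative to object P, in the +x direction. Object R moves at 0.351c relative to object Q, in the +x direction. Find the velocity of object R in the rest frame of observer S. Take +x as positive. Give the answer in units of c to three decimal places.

Apply u = (u' + v)/(1 + u'v/c²) successively, working outward toward observer S.
Start: velocity of object P relative to observer S = 0.5160c.
Compose with object Q (u' = 0.717 in object P frame): u_1 = (0.717 + 0.516) / (1 + 0.717·0.516) = 1.2330/1.3700 = 0.9000.
Compose with object R (u' = 0.351 in object Q frame): u_2 = (0.351 + 0.900) / (1 + 0.351·0.900) = 1.2510/1.3159 = 0.9507.

0.951c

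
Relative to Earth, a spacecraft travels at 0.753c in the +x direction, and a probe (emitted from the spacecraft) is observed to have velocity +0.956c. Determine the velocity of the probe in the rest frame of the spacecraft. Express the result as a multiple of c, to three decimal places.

Invert the composition law: u' = (u − v)/(1 − uv/c²).
u' = (0.956 − 0.753) / (1 − (0.956)(0.753)) = 0.2030/0.2801 = 0.7247.

+0.725c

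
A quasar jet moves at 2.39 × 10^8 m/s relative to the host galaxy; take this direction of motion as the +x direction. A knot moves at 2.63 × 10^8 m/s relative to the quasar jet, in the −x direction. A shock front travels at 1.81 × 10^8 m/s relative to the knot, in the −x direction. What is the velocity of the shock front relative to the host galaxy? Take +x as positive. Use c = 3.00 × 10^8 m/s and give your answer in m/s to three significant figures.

-2.25 × 10^8 m/s

Apply u = (u' + v)/(1 + u'v/c²) successively, working outward toward the host galaxy.
(Dividing each given speed by c = 3.00 × 10^8 m/s to work in units of c.)
Start: velocity of the quasar jet relative to the host galaxy = 0.7967c.
Compose with the knot (u' = -0.877 in the quasar jet frame): u_1 = (-0.877 + 0.797) / (1 + (-0.877)·0.797) = -0.0800/0.3016 = -0.2653.
Compose with the shock front (u' = -0.603 in the knot frame): u_2 = (-0.603 + (-0.265)) / (1 + (-0.603)·(-0.265)) = -0.8686/1.1600 = -0.7488.
So u = -0.7488 × 3.00 × 10^8 m/s.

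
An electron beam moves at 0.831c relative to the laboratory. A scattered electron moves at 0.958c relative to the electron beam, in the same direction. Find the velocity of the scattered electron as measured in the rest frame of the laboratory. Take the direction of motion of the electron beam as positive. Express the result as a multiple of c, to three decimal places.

With v = 0.831 and u' = 0.958 (in units of c),
u = (u' + v)/(1 + u'v/c²):
u = (0.958 + 0.831) / (1 + 0.958·0.831) = 1.7890/1.7961 = 0.9960

0.996c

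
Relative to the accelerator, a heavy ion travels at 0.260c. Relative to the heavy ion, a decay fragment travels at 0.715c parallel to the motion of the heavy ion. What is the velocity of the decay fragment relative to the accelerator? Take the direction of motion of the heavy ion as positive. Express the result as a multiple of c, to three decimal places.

0.822c

With v = 0.260 and u' = 0.715 (in units of c),
u = (u' + v)/(1 + u'v/c²):
u = (0.715 + 0.260) / (1 + 0.715·0.260) = 0.9750/1.1859 = 0.8222
(Galilean addition would give +0.975c.)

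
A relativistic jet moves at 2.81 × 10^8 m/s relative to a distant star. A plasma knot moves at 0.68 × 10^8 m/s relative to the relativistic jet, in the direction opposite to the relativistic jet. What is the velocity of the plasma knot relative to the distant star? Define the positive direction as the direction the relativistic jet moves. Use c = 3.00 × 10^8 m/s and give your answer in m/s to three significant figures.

+2.70 × 10^8 m/s

In units of c (dividing by 3.00 × 10^8 m/s): v = 0.937, u' = -0.227.
u = (u' + v)/(1 + u'v/c²):
u = (-0.227 + 0.937) / (1 + (-0.227)·0.937) = 0.7100/0.7877 = 0.9014
(Galilean addition would give +0.710c.)
Converting back: u = 0.9014 × 3.00 × 10^8 m/s.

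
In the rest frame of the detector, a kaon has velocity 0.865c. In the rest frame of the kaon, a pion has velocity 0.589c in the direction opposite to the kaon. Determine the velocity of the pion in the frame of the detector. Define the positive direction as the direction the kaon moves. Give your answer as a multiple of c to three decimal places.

With v = 0.865 and u' = -0.589 (in units of c),
u = (u' + v)/(1 + u'v/c²):
u = (-0.589 + 0.865) / (1 + (-0.589)·0.865) = 0.2760/0.4905 = 0.5627

+0.563c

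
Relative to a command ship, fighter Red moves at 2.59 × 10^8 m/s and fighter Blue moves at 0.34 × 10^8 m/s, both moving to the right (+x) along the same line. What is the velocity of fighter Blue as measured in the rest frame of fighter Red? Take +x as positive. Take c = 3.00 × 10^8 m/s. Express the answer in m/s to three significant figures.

-2.49 × 10^8 m/s

β_A = 0.863, β_B = 0.113 (dividing each by c = 3.00 × 10^8 m/s).
Transform to A's frame with the inverse velocity-addition law: u' = (u − v)/(1 − uv/c²), taking u = β_B and v = β_A.
u' = (0.113 − 0.863) / (1 − (0.863)(0.113)) = -0.7500/0.9022 = -0.8313.
u' = -0.8313 × 3.00 × 10^8 m/s.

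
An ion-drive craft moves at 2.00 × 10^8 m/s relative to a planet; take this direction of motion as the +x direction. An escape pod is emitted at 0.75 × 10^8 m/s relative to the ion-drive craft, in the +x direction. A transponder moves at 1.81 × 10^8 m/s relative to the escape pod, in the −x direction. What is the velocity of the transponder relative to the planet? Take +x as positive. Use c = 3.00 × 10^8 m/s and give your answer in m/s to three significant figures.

+1.04 × 10^8 m/s

Apply u = (u' + v)/(1 + u'v/c²) successively, working outward toward the planet.
(Dividing each given speed by c = 3.00 × 10^8 m/s to work in units of c.)
Start: velocity of the ion-drive craft relative to the planet = 0.6667c.
Compose with the escape pod (u' = 0.250 in the ion-drive craft frame): u_1 = (0.250 + 0.667) / (1 + 0.250·0.667) = 0.9167/1.1667 = 0.7857.
Compose with the transponder (u' = -0.603 in the escape pod frame): u_2 = (-0.603 + 0.786) / (1 + (-0.603)·0.786) = 0.1824/0.5260 = 0.3468.
So u = 0.3468 × 3.00 × 10^8 m/s.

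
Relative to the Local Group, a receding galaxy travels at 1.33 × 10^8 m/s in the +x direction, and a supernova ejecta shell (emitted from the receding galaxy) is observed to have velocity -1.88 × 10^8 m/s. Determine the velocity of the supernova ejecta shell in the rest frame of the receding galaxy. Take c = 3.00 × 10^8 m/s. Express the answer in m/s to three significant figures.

v = 0.443c, u = -0.627c.
Invert the composition law: u' = (u − v)/(1 − uv/c²).
u' = (-0.627 − 0.443) / (1 − (-0.627)(0.443)) = -1.0700/1.2778 = -0.8374.
u' = -0.8374 × 3.00 × 10^8 m/s.

-2.51 × 10^8 m/s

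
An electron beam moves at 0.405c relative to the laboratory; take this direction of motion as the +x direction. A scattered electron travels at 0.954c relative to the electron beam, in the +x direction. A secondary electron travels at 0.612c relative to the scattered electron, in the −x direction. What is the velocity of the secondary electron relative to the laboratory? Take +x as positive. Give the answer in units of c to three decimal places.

+0.920c

Apply u = (u' + v)/(1 + u'v/c²) successively, working outward toward the laboratory.
Start: velocity of the electron beam relative to the laboratory = 0.4050c.
Compose with the scattered electron (u' = 0.954 in the electron beam frame): u_1 = (0.954 + 0.405) / (1 + 0.954·0.405) = 1.3590/1.3864 = 0.9803.
Compose with the secondary electron (u' = -0.612 in the scattered electron frame): u_2 = (-0.612 + 0.980) / (1 + (-0.612)·0.980) = 0.3683/0.4001 = 0.9205.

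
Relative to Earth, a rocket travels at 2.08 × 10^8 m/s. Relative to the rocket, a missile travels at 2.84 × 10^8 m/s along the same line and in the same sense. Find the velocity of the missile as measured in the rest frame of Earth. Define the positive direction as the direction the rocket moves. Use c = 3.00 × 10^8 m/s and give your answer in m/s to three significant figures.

2.97 × 10^8 m/s

In units of c (dividing by 3.00 × 10^8 m/s): v = 0.693, u' = 0.947.
u = (u' + v)/(1 + u'v/c²):
u = (0.947 + 0.693) / (1 + 0.947·0.693) = 1.6400/1.6564 = 0.9901
Converting back: u = 0.9901 × 3.00 × 10^8 m/s.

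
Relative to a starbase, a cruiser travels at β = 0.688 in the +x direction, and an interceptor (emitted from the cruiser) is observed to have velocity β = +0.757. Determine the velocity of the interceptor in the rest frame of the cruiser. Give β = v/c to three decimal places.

Invert the composition law: u' = (u − v)/(1 − uv/c²).
u' = (0.757 − 0.688) / (1 − (0.757)(0.688)) = 0.0690/0.4792 = 0.1440.

β = +0.144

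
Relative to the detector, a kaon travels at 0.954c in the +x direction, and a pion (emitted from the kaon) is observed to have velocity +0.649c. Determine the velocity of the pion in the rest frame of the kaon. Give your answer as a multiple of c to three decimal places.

-0.801c

Invert the composition law: u' = (u − v)/(1 − uv/c²).
u' = (0.649 − 0.954) / (1 − (0.649)(0.954)) = -0.3050/0.3809 = -0.8008.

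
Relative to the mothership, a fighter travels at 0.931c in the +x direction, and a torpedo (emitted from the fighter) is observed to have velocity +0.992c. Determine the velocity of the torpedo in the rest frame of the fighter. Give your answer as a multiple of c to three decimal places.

Invert the composition law: u' = (u − v)/(1 − uv/c²).
u' = (0.992 − 0.931) / (1 − (0.992)(0.931)) = 0.0610/0.0764 = 0.7979.

+0.798c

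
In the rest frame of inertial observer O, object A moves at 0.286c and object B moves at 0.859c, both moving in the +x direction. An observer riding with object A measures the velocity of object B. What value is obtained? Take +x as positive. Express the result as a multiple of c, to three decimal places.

+0.760c

β_A = 0.286, β_B = 0.859.
Transform to A's frame with the inverse velocity-addition law: u' = (u − v)/(1 − uv/c²), taking u = β_B and v = β_A.
u' = (0.859 − 0.286) / (1 − (0.286)(0.859)) = 0.5730/0.7543 = 0.7596.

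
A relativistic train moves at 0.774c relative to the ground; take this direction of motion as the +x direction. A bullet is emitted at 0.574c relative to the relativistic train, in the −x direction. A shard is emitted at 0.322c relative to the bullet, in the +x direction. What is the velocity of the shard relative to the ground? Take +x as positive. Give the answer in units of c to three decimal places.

+0.611c

Apply u = (u' + v)/(1 + u'v/c²) successively, working outward toward the ground.
Start: velocity of the relativistic train relative to the ground = 0.7740c.
Compose with the bullet (u' = -0.574 in the relativistic train frame): u_1 = (-0.574 + 0.774) / (1 + (-0.574)·0.774) = 0.2000/0.5557 = 0.3599.
Compose with the shard (u' = 0.322 in the bullet frame): u_2 = (0.322 + 0.360) / (1 + 0.322·0.360) = 0.6819/1.1159 = 0.6111.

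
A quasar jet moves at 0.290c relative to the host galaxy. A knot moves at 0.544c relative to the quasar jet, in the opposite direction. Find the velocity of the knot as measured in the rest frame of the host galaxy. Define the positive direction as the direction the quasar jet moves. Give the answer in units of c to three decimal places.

With v = 0.290 and u' = -0.544 (in units of c),
u = (u' + v)/(1 + u'v/c²):
u = (-0.544 + 0.290) / (1 + (-0.544)·0.290) = -0.2540/0.8422 = -0.3016

-0.302c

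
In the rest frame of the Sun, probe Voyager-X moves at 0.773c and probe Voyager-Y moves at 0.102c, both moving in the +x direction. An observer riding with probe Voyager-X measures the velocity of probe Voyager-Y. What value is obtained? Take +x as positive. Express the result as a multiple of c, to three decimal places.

β_A = 0.773, β_B = 0.102.
Transform to A's frame with the inverse velocity-addition law: u' = (u − v)/(1 − uv/c²), taking u = β_B and v = β_A.
u' = (0.102 − 0.773) / (1 − (0.773)(0.102)) = -0.6710/0.9212 = -0.7284.

-0.728c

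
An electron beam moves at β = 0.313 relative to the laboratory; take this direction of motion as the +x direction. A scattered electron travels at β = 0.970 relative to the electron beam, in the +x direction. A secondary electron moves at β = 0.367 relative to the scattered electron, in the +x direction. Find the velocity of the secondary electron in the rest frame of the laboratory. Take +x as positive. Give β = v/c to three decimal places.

β = 0.993

Apply u = (u' + v)/(1 + u'v/c²) successively, working outward toward the laboratory.
Start: velocity of the electron beam relative to the laboratory = 0.3130c.
Compose with the scattered electron (u' = 0.970 in the electron beam frame): u_1 = (0.970 + 0.313) / (1 + 0.970·0.313) = 1.2830/1.3036 = 0.9842.
Compose with the secondary electron (u' = 0.367 in the scattered electron frame): u_2 = (0.367 + 0.984) / (1 + 0.367·0.984) = 1.3512/1.3612 = 0.9926.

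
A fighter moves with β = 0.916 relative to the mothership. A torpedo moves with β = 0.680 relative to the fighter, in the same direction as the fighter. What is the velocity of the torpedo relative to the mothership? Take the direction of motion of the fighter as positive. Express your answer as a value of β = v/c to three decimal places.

With v = 0.916 and u' = 0.680 (in units of c),
u = (u' + v)/(1 + u'v/c²):
u = (0.680 + 0.916) / (1 + 0.680·0.916) = 1.5960/1.6229 = 0.9834
(Galilean addition would give +1.596c, exceeding c.)

β = 0.983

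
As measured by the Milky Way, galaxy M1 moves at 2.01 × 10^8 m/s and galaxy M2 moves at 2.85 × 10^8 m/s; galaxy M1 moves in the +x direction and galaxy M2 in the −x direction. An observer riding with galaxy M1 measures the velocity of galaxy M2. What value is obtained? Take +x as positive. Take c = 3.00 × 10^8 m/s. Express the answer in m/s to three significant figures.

-2.97 × 10^8 m/s

β_A = 0.670, β_B = -0.950 (dividing each by c = 3.00 × 10^8 m/s).
Transform to A's frame with the inverse velocity-addition law: u' = (u − v)/(1 − uv/c²), taking u = β_B and v = β_A.
u' = (-0.950 − 0.670) / (1 − (0.670)(-0.950)) = -1.6200/1.6365 = -0.9899.
u' = -0.9899 × 3.00 × 10^8 m/s.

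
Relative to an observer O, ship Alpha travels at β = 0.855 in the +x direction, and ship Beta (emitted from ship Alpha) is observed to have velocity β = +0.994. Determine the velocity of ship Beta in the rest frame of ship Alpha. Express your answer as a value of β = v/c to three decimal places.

Invert the composition law: u' = (u − v)/(1 − uv/c²).
u' = (0.994 − 0.855) / (1 − (0.994)(0.855)) = 0.1390/0.1501 = 0.9259.

β = +0.926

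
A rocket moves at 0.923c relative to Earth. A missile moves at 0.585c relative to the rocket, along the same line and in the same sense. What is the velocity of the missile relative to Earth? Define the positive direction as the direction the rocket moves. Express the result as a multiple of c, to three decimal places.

0.979c

With v = 0.923 and u' = 0.585 (in units of c),
u = (u' + v)/(1 + u'v/c²):
u = (0.585 + 0.923) / (1 + 0.585·0.923) = 1.5080/1.5400 = 0.9792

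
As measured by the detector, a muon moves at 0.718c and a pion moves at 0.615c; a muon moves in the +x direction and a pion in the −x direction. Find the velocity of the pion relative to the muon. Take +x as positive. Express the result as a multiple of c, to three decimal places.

β_A = 0.718, β_B = -0.615.
Transform to A's frame with the inverse velocity-addition law: u' = (u − v)/(1 − uv/c²), taking u = β_B and v = β_A.
u' = (-0.615 − 0.718) / (1 − (0.718)(-0.615)) = -1.3330/1.4416 = -0.9247.

-0.925c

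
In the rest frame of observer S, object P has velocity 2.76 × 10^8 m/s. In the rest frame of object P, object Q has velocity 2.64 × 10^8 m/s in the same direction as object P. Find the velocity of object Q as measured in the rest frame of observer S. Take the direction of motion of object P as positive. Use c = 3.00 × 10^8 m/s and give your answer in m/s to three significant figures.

2.98 × 10^8 m/s

In units of c (dividing by 3.00 × 10^8 m/s): v = 0.920, u' = 0.880.
u = (u' + v)/(1 + u'v/c²):
u = (0.880 + 0.920) / (1 + 0.880·0.920) = 1.8000/1.8096 = 0.9947
(Galilean addition would give +1.800c, exceeding c.)
Converting back: u = 0.9947 × 3.00 × 10^8 m/s.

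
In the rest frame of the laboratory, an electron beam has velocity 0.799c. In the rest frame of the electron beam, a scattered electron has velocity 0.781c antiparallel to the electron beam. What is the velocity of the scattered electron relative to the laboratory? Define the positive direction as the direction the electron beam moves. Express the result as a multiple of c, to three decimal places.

+0.048c

With v = 0.799 and u' = -0.781 (in units of c),
u = (u' + v)/(1 + u'v/c²):
u = (-0.781 + 0.799) / (1 + (-0.781)·0.799) = 0.0180/0.3760 = 0.0479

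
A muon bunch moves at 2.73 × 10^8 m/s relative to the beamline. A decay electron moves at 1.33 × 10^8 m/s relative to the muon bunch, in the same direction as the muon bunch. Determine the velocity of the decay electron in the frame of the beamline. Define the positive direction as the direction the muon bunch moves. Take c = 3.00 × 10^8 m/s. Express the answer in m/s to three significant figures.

2.89 × 10^8 m/s

In units of c (dividing by 3.00 × 10^8 m/s): v = 0.910, u' = 0.443.
u = (u' + v)/(1 + u'v/c²):
u = (0.443 + 0.910) / (1 + 0.443·0.910) = 1.3533/1.4034 = 0.9643
Converting back: u = 0.9643 × 3.00 × 10^8 m/s.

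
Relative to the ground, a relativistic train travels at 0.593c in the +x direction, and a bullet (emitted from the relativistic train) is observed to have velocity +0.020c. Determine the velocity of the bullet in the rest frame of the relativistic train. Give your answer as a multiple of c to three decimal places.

-0.580c

Invert the composition law: u' = (u − v)/(1 − uv/c²).
u' = (0.020 − 0.593) / (1 − (0.020)(0.593)) = -0.5730/0.9881 = -0.5799.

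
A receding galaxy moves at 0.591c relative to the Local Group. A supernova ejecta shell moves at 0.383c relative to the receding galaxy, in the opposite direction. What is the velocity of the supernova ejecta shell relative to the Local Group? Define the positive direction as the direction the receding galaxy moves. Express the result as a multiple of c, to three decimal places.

+0.269c

With v = 0.591 and u' = -0.383 (in units of c),
u = (u' + v)/(1 + u'v/c²):
u = (-0.383 + 0.591) / (1 + (-0.383)·0.591) = 0.2080/0.7736 = 0.2689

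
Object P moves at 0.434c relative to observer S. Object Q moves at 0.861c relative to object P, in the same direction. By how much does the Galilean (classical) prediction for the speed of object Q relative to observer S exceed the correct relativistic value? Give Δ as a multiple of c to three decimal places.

Δ = 0.352c

Galilean: u_cl = 0.861 + 0.434 = 1.2950.
Relativistic: u_rel = (0.861 + 0.434) / (1 + 0.861·0.434) = 1.2950/1.3737 = 0.9427.
Δ = 1.2950 − 0.9427 = 0.3523.
(The classical prediction exceeds c; the relativistic result does not.)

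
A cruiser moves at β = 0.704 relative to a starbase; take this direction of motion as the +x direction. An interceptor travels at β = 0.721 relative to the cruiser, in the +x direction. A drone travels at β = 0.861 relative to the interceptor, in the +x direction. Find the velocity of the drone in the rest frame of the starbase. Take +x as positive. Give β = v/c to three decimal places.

Apply u = (u' + v)/(1 + u'v/c²) successively, working outward toward the starbase.
Start: velocity of the cruiser relative to the starbase = 0.7040c.
Compose with the interceptor (u' = 0.721 in the cruiser frame): u_1 = (0.721 + 0.704) / (1 + 0.721·0.704) = 1.4250/1.5076 = 0.9452.
Compose with the drone (u' = 0.861 in the interceptor frame): u_2 = (0.861 + 0.945) / (1 + 0.861·0.945) = 1.8062/1.8138 = 0.9958.

β = 0.996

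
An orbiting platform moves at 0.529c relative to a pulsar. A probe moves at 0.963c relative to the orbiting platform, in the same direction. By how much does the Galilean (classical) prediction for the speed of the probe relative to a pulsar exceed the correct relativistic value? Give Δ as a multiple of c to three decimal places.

Δ = 0.504c

Galilean: u_cl = 0.963 + 0.529 = 1.4920.
Relativistic: u_rel = (0.963 + 0.529) / (1 + 0.963·0.529) = 1.4920/1.5094 = 0.9885.
Δ = 1.4920 − 0.9885 = 0.5035.
(The classical prediction exceeds c; the relativistic result does not.)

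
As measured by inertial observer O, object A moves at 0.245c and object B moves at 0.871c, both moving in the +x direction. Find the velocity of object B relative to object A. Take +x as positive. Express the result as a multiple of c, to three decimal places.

β_A = 0.245, β_B = 0.871.
Transform to A's frame with the inverse velocity-addition law: u' = (u − v)/(1 − uv/c²), taking u = β_B and v = β_A.
u' = (0.871 − 0.245) / (1 − (0.245)(0.871)) = 0.6260/0.7866 = 0.7958.

+0.796c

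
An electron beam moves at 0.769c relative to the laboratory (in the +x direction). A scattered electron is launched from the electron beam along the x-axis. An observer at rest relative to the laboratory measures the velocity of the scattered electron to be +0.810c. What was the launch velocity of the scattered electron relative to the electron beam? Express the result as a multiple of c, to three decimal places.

+0.109c

Invert the composition law: u' = (u − v)/(1 − uv/c²).
u' = (0.810 − 0.769) / (1 − (0.810)(0.769)) = 0.0410/0.3771 = 0.1087.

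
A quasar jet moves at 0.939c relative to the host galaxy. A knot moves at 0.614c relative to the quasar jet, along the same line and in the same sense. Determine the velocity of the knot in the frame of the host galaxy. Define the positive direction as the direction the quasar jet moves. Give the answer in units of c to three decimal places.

With v = 0.939 and u' = 0.614 (in units of c),
u = (u' + v)/(1 + u'v/c²):
u = (0.614 + 0.939) / (1 + 0.614·0.939) = 1.5530/1.5765 = 0.9851

0.985c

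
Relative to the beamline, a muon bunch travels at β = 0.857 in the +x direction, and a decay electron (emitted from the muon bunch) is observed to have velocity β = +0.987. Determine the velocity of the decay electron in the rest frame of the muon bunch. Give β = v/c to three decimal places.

Invert the composition law: u' = (u − v)/(1 − uv/c²).
u' = (0.987 − 0.857) / (1 − (0.987)(0.857)) = 0.1300/0.1541 = 0.8434.

β = +0.843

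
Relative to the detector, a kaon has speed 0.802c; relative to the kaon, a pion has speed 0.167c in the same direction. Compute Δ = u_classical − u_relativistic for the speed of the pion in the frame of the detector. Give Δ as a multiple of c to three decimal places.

Δ = 0.114c

Galilean: u_cl = 0.167 + 0.802 = 0.9690.
Relativistic: u_rel = (0.167 + 0.802) / (1 + 0.167·0.802) = 0.9690/1.1339 = 0.8545.
Δ = 0.9690 − 0.8545 = 0.1145.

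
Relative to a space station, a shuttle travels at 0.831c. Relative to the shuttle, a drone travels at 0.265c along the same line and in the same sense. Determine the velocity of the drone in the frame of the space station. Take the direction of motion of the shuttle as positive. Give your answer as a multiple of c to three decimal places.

With v = 0.831 and u' = 0.265 (in units of c),
u = (u' + v)/(1 + u'v/c²):
u = (0.265 + 0.831) / (1 + 0.265·0.831) = 1.0960/1.2202 = 0.8982
(Galilean addition would give +1.096c, exceeding c.)

0.898c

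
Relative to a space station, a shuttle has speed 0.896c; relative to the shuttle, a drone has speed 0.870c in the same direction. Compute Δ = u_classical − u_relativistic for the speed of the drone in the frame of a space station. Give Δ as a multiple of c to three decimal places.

Δ = 0.774c

Galilean: u_cl = 0.870 + 0.896 = 1.7660.
Relativistic: u_rel = (0.870 + 0.896) / (1 + 0.870·0.896) = 1.7660/1.7795 = 0.9924.
Δ = 1.7660 − 0.9924 = 0.7736.
(The classical prediction exceeds c; the relativistic result does not.)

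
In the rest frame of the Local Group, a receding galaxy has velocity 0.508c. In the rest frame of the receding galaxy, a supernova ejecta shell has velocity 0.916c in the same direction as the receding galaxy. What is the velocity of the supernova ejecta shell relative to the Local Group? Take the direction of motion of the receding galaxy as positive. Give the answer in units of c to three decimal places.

With v = 0.508 and u' = 0.916 (in units of c),
u = (u' + v)/(1 + u'v/c²):
u = (0.916 + 0.508) / (1 + 0.916·0.508) = 1.4240/1.4653 = 0.9718
(Galilean addition would give +1.424c, exceeding c.)

0.972c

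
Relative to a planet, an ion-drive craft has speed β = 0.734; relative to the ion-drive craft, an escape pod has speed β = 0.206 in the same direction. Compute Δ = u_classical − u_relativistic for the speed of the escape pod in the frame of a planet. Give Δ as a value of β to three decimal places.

Galilean: u_cl = 0.206 + 0.734 = 0.9400.
Relativistic: u_rel = (0.206 + 0.734) / (1 + 0.206·0.734) = 0.9400/1.1512 = 0.8165.
Δ = 0.9400 − 0.8165 = 0.1235.

Δ = 0.123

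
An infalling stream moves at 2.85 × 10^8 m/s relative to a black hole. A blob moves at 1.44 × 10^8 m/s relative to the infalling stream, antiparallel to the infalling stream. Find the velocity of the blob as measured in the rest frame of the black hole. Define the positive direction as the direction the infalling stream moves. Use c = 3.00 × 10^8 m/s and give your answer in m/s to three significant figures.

In units of c (dividing by 3.00 × 10^8 m/s): v = 0.950, u' = -0.480.
u = (u' + v)/(1 + u'v/c²):
u = (-0.480 + 0.950) / (1 + (-0.480)·0.950) = 0.4700/0.5440 = 0.8640
(Galilean addition would give +0.470c.)
Converting back: u = 0.8640 × 3.00 × 10^8 m/s.

+2.59 × 10^8 m/s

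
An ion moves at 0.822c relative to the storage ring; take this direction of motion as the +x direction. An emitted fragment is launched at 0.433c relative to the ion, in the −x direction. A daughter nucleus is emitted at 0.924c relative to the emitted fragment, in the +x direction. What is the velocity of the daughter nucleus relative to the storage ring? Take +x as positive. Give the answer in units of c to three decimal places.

Apply u = (u' + v)/(1 + u'v/c²) successively, working outward toward the storage ring.
Start: velocity of the ion relative to the storage ring = 0.8220c.
Compose with the emitted fragment (u' = -0.433 in the ion frame): u_1 = (-0.433 + 0.822) / (1 + (-0.433)·0.822) = 0.3890/0.6441 = 0.6040.
Compose with the daughter nucleus (u' = 0.924 in the emitted fragment frame): u_2 = (0.924 + 0.604) / (1 + 0.924·0.604) = 1.5280/1.5581 = 0.9807.

+0.981c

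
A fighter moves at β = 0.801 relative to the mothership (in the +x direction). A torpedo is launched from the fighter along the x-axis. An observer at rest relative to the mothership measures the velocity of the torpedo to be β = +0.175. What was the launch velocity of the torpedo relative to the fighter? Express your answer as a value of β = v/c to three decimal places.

β = -0.728

Invert the composition law: u' = (u − v)/(1 − uv/c²).
u' = (0.175 − 0.801) / (1 − (0.175)(0.801)) = -0.6260/0.8598 = -0.7281.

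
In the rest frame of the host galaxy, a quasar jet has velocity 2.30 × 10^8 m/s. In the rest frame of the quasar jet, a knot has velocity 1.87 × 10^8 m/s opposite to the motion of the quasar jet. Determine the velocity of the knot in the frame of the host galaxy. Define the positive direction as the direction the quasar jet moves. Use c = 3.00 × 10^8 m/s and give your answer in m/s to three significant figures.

+8.24 × 10^7 m/s

In units of c (dividing by 3.00 × 10^8 m/s): v = 0.767, u' = -0.623.
u = (u' + v)/(1 + u'v/c²):
u = (-0.623 + 0.767) / (1 + (-0.623)·0.767) = 0.1433/0.5221 = 0.2745
(Galilean addition would give +0.143c.)
Converting back: u = 0.2745 × 3.00 × 10^8 m/s.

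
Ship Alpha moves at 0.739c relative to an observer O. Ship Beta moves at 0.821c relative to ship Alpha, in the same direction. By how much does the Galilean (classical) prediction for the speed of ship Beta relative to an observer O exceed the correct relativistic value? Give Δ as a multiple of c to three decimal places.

Δ = 0.589c

Galilean: u_cl = 0.821 + 0.739 = 1.5600.
Relativistic: u_rel = (0.821 + 0.739) / (1 + 0.821·0.739) = 1.5600/1.6067 = 0.9709.
Δ = 1.5600 − 0.9709 = 0.5891.
(The classical prediction exceeds c; the relativistic result does not.)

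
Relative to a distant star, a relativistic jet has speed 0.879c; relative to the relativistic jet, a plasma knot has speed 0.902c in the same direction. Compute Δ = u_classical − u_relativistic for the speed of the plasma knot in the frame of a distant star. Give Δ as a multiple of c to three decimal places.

Δ = 0.788c

Galilean: u_cl = 0.902 + 0.879 = 1.7810.
Relativistic: u_rel = (0.902 + 0.879) / (1 + 0.902·0.879) = 1.7810/1.7929 = 0.9934.
Δ = 1.7810 − 0.9934 = 0.7876.
(The classical prediction exceeds c; the relativistic result does not.)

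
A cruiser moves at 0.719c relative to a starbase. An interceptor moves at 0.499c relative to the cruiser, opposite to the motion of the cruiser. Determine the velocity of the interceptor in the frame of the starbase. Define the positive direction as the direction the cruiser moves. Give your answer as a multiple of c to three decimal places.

With v = 0.719 and u' = -0.499 (in units of c),
u = (u' + v)/(1 + u'v/c²):
u = (-0.499 + 0.719) / (1 + (-0.499)·0.719) = 0.2200/0.6412 = 0.3431

+0.343c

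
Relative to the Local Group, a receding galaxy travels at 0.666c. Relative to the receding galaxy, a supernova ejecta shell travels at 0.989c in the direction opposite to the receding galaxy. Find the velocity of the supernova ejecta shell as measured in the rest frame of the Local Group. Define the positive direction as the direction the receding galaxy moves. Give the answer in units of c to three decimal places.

-0.946c

With v = 0.666 and u' = -0.989 (in units of c),
u = (u' + v)/(1 + u'v/c²):
u = (-0.989 + 0.666) / (1 + (-0.989)·0.666) = -0.3230/0.3413 = -0.9463
(Galilean addition would give -0.323c.)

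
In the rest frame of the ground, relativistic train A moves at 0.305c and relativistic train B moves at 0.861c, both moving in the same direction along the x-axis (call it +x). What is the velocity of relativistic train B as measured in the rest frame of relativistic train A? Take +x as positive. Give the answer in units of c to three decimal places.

β_A = 0.305, β_B = 0.861.
Transform to A's frame with the inverse velocity-addition law: u' = (u − v)/(1 − uv/c²), taking u = β_B and v = β_A.
u' = (0.861 − 0.305) / (1 − (0.305)(0.861)) = 0.5560/0.7374 = 0.7540.

+0.754c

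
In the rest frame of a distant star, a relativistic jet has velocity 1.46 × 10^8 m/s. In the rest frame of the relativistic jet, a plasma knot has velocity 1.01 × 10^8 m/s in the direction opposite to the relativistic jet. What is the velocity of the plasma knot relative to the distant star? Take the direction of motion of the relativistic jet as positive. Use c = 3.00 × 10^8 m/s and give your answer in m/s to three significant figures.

+5.38 × 10^7 m/s

In units of c (dividing by 3.00 × 10^8 m/s): v = 0.487, u' = -0.337.
u = (u' + v)/(1 + u'v/c²):
u = (-0.337 + 0.487) / (1 + (-0.337)·0.487) = 0.1500/0.8362 = 0.1794
Converting back: u = 0.1794 × 3.00 × 10^8 m/s.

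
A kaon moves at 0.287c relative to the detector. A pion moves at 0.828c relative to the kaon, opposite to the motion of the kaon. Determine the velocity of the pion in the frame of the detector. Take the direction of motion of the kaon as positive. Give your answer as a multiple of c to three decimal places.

With v = 0.287 and u' = -0.828 (in units of c),
u = (u' + v)/(1 + u'v/c²):
u = (-0.828 + 0.287) / (1 + (-0.828)·0.287) = -0.5410/0.7624 = -0.7096
(Galilean addition would give -0.541c.)

-0.710c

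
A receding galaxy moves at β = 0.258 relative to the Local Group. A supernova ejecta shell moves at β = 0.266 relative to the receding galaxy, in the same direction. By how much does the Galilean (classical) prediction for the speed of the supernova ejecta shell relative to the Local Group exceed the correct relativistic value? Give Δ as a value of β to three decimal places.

Galilean: u_cl = 0.266 + 0.258 = 0.5240.
Relativistic: u_rel = (0.266 + 0.258) / (1 + 0.266·0.258) = 0.5240/1.0686 = 0.4903.
Δ = 0.5240 − 0.4903 = 0.0337.

Δ = 0.034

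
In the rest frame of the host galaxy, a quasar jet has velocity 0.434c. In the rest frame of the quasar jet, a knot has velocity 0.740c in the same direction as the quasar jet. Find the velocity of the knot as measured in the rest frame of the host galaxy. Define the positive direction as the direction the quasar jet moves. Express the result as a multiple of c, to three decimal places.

0.889c

With v = 0.434 and u' = 0.740 (in units of c),
u = (u' + v)/(1 + u'v/c²):
u = (0.740 + 0.434) / (1 + 0.740·0.434) = 1.1740/1.3212 = 0.8886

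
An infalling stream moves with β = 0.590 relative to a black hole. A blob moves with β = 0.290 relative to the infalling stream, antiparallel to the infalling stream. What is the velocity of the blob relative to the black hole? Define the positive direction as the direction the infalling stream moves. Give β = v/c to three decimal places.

With v = 0.590 and u' = -0.290 (in units of c),
u = (u' + v)/(1 + u'v/c²):
u = (-0.290 + 0.590) / (1 + (-0.290)·0.590) = 0.3000/0.8289 = 0.3619
(Galilean addition would give +0.300c.)

β = +0.362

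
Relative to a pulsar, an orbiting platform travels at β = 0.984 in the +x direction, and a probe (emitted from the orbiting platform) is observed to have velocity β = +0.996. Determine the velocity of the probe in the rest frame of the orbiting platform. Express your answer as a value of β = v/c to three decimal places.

β = +0.602

Invert the composition law: u' = (u − v)/(1 − uv/c²).
u' = (0.996 − 0.984) / (1 − (0.996)(0.984)) = 0.0120/0.0199 = 0.6019.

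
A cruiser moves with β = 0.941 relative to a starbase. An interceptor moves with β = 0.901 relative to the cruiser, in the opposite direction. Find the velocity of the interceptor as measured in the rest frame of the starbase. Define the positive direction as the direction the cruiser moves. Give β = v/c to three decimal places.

β = +0.263

With v = 0.941 and u' = -0.901 (in units of c),
u = (u' + v)/(1 + u'v/c²):
u = (-0.901 + 0.941) / (1 + (-0.901)·0.941) = 0.0400/0.1522 = 0.2629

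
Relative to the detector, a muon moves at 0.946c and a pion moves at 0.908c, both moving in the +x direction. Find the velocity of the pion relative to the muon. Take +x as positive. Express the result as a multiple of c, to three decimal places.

β_A = 0.946, β_B = 0.908.
Transform to A's frame with the inverse velocity-addition law: u' = (u − v)/(1 − uv/c²), taking u = β_B and v = β_A.
u' = (0.908 − 0.946) / (1 − (0.946)(0.908)) = -0.0380/0.1410 = -0.2694.

-0.269c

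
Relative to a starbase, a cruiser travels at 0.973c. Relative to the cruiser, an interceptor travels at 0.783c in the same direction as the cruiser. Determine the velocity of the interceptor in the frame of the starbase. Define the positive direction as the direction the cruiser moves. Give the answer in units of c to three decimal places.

0.997c

With v = 0.973 and u' = 0.783 (in units of c),
u = (u' + v)/(1 + u'v/c²):
u = (0.783 + 0.973) / (1 + 0.783·0.973) = 1.7560/1.7619 = 0.9967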